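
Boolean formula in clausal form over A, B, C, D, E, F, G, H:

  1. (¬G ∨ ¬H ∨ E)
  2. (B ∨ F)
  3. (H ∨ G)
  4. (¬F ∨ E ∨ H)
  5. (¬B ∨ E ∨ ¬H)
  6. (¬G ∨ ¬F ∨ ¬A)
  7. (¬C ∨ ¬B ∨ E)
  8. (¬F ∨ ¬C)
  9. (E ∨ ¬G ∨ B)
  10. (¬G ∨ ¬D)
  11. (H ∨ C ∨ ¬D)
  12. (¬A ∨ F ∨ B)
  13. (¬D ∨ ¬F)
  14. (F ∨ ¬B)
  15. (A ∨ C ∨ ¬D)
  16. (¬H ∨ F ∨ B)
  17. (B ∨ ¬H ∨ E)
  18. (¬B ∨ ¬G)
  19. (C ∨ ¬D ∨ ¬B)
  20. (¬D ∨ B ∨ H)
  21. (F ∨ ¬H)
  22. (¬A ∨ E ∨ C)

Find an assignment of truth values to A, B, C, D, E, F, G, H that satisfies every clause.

A=1, B=0, C=0, D=0, E=1, F=1, G=0, H=1

D occurs only negated in the remaining clauses — set D = False.
Pure literal: E appears only positively; assign E = True.
Set A = True and propagate.
The remaining clauses are satisfied by B = False, C = False, F = True, G = False, H = True.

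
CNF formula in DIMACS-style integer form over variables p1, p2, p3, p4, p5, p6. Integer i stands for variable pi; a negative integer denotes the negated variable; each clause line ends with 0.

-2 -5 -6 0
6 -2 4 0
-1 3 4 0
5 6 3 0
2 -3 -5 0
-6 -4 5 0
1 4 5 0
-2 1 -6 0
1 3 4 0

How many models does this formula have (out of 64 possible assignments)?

15

Split on p4, then p5.
  p4=1, p5=1: p1 free; 4 ways for (p2,p3,p6) × 2^1 = 8.
  p4=1, p5=0: remaining (p1,p2,p3,p6) ∈ {(0,0,1,0); (0,1,1,0); (1,0,1,0); (1,1,1,0)} — 4.
  p4=0, p5=1: no assignment works — 0.
  p4=0, p5=0: remaining (p1,p2,p3,p6) ∈ {(1,0,1,0); (1,0,1,1); (1,1,1,1)} — 3.
Total: 8 + 4 + 0 + 3 = 15.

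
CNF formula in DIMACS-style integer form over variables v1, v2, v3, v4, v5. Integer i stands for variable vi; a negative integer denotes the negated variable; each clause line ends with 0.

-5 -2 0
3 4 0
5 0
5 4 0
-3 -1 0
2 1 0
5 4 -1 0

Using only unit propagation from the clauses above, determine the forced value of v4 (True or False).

True

(v5) is a unit clause: v5 = True.
In (~v5 \/ ~v2), ~v5 is now false; ~v2 must hold, so v2 = False.
In (v1 \/ v2), v2 is now false; v1 must hold, so v1 = True.
In (~v1 \/ ~v3), ~v1 is now false; ~v3 must hold, so v3 = False.
(v3 \/ v4) with v3 = False leaves only v4, so v4 = True.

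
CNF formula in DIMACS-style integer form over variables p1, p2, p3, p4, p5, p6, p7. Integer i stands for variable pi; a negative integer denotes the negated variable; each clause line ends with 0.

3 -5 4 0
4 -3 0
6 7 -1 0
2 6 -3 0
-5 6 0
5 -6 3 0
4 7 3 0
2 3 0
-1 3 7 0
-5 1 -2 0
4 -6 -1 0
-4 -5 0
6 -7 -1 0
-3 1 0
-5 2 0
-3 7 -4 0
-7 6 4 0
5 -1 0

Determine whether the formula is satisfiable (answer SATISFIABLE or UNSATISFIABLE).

Branch on p1: take p1 = False.
  then p3 is forced to False.
  then p2 is forced to True.
  then p5 is forced to False.
  then p6 is forced to False.
The remaining clauses are satisfied by p4 = True, p7 = True.
So p1=F, p2=T, p3=F, p4=T, p5=F, p6=F, p7=T is a satisfying assignment.

SATISFIABLE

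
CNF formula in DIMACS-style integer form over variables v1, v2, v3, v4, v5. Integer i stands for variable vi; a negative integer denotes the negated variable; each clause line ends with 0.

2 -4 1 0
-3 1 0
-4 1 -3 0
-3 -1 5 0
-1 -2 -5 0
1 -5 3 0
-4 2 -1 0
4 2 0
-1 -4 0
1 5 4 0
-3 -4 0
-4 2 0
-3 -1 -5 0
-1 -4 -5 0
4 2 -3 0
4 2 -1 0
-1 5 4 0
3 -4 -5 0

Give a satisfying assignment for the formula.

v1=0, v2=1, v3=0, v4=1, v5=0

Branch on v1: take v1 = False.
  then v3 is forced to False.
  then v5 is forced to False.
  then v4 is forced to True.
  then v2 is forced to True.
Every clause has at least one true literal under this assignment.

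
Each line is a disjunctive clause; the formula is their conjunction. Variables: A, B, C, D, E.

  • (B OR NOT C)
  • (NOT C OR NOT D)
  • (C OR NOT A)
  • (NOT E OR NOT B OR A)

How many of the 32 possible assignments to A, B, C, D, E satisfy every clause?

Case analysis on C and A:
  C=T, A=T: remaining (B,D,E) ∈ {(T,F,F); (T,F,T)} — 2.
  C=T, A=F: remaining (B,D,E) ∈ {(T,F,F)} — 1.
  C=F, A=T: a clause becomes empty — 0.
  C=F, A=F: D free; 3 ways for (B,E) × 2^1 = 6.
Total: 2 + 1 + 0 + 6 = 9.

9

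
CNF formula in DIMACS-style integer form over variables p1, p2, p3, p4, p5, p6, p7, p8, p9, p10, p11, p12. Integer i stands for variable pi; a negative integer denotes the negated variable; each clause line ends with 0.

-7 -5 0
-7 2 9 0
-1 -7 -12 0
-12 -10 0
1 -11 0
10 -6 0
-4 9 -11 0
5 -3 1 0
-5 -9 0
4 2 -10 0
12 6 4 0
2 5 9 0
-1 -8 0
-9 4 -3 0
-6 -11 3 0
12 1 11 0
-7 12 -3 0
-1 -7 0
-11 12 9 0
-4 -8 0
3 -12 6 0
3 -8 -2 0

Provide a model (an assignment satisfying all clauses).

p7 occurs only negated in the remaining clauses — set p7 = False.
p8 occurs only negated in the remaining clauses — set p8 = False.
Set p1 = True and propagate.
Branch on p2: take p2 = False.
Try p3 = False.
The remaining clauses are satisfied by p4 = True, p5 = False, p6 = False, p9 = True, p10 = True, p11 = True, p12 = False.
Check each clause:
  1. (NOT p7 OR NOT p5) — NOT p7 is true.
  2. (p2 OR NOT p7 OR p9) — p9 is true.
  3. (NOT p7 OR NOT p1 OR NOT p12) — NOT p7 is true.
  4. (NOT p10 OR NOT p12) — NOT p12 is true.
  5. (p1 OR NOT p11) — p1 is true.
  6. (p10 OR NOT p6) — NOT p6 is true.
  7. (p9 OR NOT p4 OR NOT p11) — p9 is true.
  8. (NOT p3 OR p1 OR p5) — p1 is true.
  9. (NOT p9 OR NOT p5) — NOT p5 is true.
  10. (p2 OR p4 OR NOT p10) — p4 is true.
  11. (p6 OR p12 OR p4) — p4 is true.
  12. (p2 OR p5 OR p9) — p9 is true.
  13. (NOT p1 OR NOT p8) — NOT p8 is true.
  14. (p4 OR NOT p3 OR NOT p9) — p4 is true.
  15. (NOT p6 OR p3 OR NOT p11) — NOT p6 is true.
  16. (p11 OR p1 OR p12) — p1 is true.
  17. (NOT p3 OR NOT p7 OR p12) — NOT p7 is true.
  18. (NOT p7 OR NOT p1) — NOT p7 is true.
  19. (p9 OR p12 OR NOT p11) — p9 is true.
  20. (NOT p4 OR NOT p8) — NOT p8 is true.
  21. (p6 OR NOT p12 OR p3) — NOT p12 is true.
  22. (NOT p2 OR NOT p8 OR p3) — NOT p8 is true.

p1=1  p2=0  p3=0  p4=1  p5=0  p6=0  p7=0  p8=0  p9=1  p10=1  p11=1  p12=0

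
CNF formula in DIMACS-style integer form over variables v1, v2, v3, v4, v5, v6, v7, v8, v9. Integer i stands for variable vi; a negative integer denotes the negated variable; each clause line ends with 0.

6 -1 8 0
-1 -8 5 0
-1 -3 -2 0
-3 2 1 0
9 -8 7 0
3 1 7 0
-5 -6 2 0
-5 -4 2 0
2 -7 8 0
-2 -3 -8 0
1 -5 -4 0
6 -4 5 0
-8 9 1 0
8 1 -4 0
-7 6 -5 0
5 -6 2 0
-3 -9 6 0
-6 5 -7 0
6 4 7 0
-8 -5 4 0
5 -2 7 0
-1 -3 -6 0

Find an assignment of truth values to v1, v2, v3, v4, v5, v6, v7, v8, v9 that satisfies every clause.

v1=False, v2=True, v3=False, v4=False, v5=False, v6=False, v7=True, v8=False, v9=False

Try v1 = False.
Branch on v2: take v2 = True.
Branch on v3: take v3 = False.
  then v7 is forced to True.
The remaining clauses are satisfied by v4 = False, v5 = False, v6 = False, v8 = False, v9 = False.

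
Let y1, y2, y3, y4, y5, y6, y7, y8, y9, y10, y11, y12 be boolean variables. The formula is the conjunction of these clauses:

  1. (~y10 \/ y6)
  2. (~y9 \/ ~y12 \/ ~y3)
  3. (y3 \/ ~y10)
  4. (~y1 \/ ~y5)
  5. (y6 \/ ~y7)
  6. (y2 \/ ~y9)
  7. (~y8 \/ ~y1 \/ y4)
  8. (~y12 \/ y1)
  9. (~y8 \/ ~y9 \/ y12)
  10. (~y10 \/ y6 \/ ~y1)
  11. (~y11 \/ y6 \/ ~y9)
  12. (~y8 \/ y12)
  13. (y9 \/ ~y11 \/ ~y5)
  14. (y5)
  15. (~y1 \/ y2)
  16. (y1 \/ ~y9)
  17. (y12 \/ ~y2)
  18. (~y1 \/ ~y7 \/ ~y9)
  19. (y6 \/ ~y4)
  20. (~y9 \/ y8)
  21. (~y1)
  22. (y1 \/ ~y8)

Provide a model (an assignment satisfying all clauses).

The clause (y5) is unit: y5 must be True.
Unit propagation: (~y1) forces y1 = False.
The clause (~y12) is unit: y12 must be False.
(~y8) is a unit clause, so y8 = False.
The clause (~y9) is unit: y9 must be False.
Unit propagation: (~y11) forces y11 = False.
The clause (~y2) is unit: y2 must be False.
Pure literal: y3 appears only positively; assign y3 = True.
Pure literal: y4 appears only negated; assign y4 = False.
Branch on y6: take y6 = True.
y7, y10 are now unconstrained; take y7 = True, y10 = True.

y1=F  y2=F  y3=T  y4=F  y5=T  y6=T  y7=T  y8=F  y9=F  y10=T  y11=F  y12=F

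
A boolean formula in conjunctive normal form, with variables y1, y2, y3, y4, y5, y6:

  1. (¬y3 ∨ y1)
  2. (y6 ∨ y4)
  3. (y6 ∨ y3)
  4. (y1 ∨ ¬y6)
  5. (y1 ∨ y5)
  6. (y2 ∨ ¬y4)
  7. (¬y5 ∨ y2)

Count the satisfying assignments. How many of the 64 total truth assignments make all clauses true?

Case analysis on y1 and y6:
  y1=1, y6=1: y3 free; 5 ways for (y2,y4,y5) × 2^1 = 10.
  y1=1, y6=0: remaining (y2,y3,y4,y5) ∈ {(1,1,1,0); (1,1,1,1)} — 2.
  y1=0, y6=1: a clause becomes empty — 0.
  y1=0, y6=0: a clause becomes empty — 0.
Total: 10 + 2 + 0 + 0 = 12.

12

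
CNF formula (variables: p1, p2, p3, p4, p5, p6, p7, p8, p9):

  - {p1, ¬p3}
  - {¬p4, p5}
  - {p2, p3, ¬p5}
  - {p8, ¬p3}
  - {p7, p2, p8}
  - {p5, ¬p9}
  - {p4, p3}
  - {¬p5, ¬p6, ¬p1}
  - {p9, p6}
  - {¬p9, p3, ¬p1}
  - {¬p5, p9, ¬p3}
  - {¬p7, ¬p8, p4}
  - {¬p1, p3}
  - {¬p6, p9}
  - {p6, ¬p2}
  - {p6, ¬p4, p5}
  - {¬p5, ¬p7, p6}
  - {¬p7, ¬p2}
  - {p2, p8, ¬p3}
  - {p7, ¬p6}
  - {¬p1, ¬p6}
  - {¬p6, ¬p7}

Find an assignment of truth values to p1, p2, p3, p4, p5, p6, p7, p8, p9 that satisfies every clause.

Try p1 = True.
  then p3 is forced to True.
  then p8 is forced to True.
  then p6 is forced to False.
  then p9 is forced to True.
  then p5 is forced to True.
  then p2 is forced to False.
  then p7 is forced to False.
p4 is now unconstrained; take p4 = False.
Check each clause:
  1. {¬p3, p1} — p1 is true.
  2. {¬p4, p5} — ¬p4 is true.
  3. {p3, p2, ¬p5} — p3 is true.
  4. {¬p3, p8} — p8 is true.
  5. {p8, p2, p7} — p8 is true.
  6. {¬p9, p5} — p5 is true.
  7. {p3, p4} — p3 is true.
  8. {¬p1, ¬p6, ¬p5} — ¬p6 is true.
  9. {p9, p6} — p9 is true.
  10. {¬p1, ¬p9, p3} — p3 is true.
  11. {¬p3, p9, ¬p5} — p9 is true.
  12. {p4, ¬p8, ¬p7} — ¬p7 is true.
  13. {¬p1, p3} — p3 is true.
  14. {p9, ¬p6} — p9 is true.
  15. {p6, ¬p2} — ¬p2 is true.
  16. {p5, ¬p4, p6} — ¬p4 is true.
  17. {¬p5, p6, ¬p7} — ¬p7 is true.
  18. {¬p7, ¬p2} — ¬p7 is true.
  19. {¬p3, p8, p2} — p8 is true.
  20. {¬p6, p7} — ¬p6 is true.
  21. {¬p6, ¬p1} — ¬p6 is true.
  22. {¬p7, ¬p6} — ¬p7 is true.

p1 = True, p2 = False, p3 = True, p4 = False, p5 = True, p6 = False, p7 = False, p8 = True, p9 = True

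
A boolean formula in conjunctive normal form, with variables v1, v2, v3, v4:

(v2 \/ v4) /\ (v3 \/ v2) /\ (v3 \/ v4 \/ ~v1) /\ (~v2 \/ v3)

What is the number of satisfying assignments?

6

The models are:
  v1=0 v2=0 v3=1 v4=1
  v1=0 v2=1 v3=1 v4=0
  v1=0 v2=1 v3=1 v4=1
  v1=1 v2=0 v3=1 v4=1
  v1=1 v2=1 v3=1 v4=0
  v1=1 v2=1 v3=1 v4=1
Count: 6.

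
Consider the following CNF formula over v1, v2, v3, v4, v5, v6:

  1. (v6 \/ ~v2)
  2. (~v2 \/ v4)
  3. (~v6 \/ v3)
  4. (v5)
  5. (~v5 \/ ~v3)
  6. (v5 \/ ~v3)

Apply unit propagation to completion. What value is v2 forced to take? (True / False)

False

(v5) stands alone — v5 = True.
In (~v3 \/ ~v5), ~v5 is now false; ~v3 must hold, so v3 = False.
In (v3 \/ ~v6), v3 is now false; ~v6 must hold, so v6 = False.
From (v6 \/ ~v2) and v6 = False: v2 = False.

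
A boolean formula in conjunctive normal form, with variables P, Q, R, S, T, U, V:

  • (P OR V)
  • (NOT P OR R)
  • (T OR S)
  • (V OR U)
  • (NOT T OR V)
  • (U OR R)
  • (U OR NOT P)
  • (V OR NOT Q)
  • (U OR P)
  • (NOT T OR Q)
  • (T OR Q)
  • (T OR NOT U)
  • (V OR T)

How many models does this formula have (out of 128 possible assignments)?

6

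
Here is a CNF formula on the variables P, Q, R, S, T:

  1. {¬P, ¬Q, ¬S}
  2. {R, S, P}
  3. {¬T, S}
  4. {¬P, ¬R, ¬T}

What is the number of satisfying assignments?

17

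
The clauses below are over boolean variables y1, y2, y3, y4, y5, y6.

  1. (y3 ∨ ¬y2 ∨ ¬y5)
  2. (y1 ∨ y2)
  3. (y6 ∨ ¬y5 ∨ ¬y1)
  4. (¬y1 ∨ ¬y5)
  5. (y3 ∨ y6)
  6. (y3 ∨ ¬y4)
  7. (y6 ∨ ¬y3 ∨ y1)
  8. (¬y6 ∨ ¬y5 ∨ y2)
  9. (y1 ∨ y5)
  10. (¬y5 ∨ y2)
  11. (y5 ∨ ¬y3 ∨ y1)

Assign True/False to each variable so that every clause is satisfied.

y1 = True, y2 = True, y3 = False, y4 = False, y5 = False, y6 = True

Check each clause:
  1. (¬y2 ∨ y3 ∨ ¬y5) — ¬y5 is true.
  2. (y2 ∨ y1) — y1 is true.
  3. (¬y1 ∨ ¬y5 ∨ y6) — ¬y5 is true.
  4. (¬y5 ∨ ¬y1) — ¬y5 is true.
  5. (y6 ∨ y3) — y6 is true.
  6. (¬y4 ∨ y3) — ¬y4 is true.
  7. (¬y3 ∨ y1 ∨ y6) — y1 is true.
  8. (y2 ∨ ¬y5 ∨ ¬y6) — y2 is true.
  9. (y5 ∨ y1) — y1 is true.
  10. (¬y5 ∨ y2) — y2 is true.
  11. (y5 ∨ ¬y3 ∨ y1) — y1 is true.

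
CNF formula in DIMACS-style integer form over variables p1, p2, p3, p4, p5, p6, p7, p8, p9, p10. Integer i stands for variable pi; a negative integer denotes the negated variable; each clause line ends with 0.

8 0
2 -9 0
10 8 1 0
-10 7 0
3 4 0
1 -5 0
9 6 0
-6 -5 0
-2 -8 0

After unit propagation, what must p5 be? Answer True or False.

False

Unit clause (p8) sets p8 = True.
From (~p8 \/ ~p2) and p8 = True: p2 = False.
(~p9 \/ p2): since p2 = False, the clause reduces to (~p9). p9 = False.
(p6 \/ p9) with p9 = False leaves only p6, so p6 = True.
From (~p6 \/ ~p5) and p6 = True: p5 = False.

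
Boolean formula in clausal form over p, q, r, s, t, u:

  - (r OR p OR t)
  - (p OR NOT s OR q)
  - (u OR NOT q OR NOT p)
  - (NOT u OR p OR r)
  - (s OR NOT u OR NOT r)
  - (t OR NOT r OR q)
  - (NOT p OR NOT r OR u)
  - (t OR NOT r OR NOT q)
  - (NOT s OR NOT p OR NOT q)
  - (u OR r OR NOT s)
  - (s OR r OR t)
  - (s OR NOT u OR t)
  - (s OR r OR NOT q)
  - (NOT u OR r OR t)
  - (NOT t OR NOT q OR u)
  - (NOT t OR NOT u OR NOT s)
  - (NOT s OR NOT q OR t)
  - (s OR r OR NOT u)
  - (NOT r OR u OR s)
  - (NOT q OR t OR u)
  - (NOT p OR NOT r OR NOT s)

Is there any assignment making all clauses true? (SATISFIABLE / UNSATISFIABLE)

SATISFIABLE

Set p = False and propagate.
For the remaining variables, q = False, r = False, s = False, t = True, u = False works.
Every clause has at least one true literal under this assignment.
So p=F, q=F, r=F, s=F, t=T, u=F is a satisfying assignment.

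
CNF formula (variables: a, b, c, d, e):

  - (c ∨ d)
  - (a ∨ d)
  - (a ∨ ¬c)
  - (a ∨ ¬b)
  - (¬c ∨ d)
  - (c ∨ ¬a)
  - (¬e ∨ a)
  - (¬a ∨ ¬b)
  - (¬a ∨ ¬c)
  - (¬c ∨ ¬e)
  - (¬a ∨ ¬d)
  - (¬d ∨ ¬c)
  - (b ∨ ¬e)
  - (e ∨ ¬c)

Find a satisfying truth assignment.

a=False  b=False  c=False  d=True  e=False

Check each clause:
  1. (c ∨ d) — d is true.
  2. (a ∨ d) — d is true.
  3. (a ∨ ¬c) — ¬c is true.
  4. (a ∨ ¬b) — ¬b is true.
  5. (d ∨ ¬c) — d is true.
  6. (c ∨ ¬a) — ¬a is true.
  7. (a ∨ ¬e) — ¬e is true.
  8. (¬b ∨ ¬a) — ¬b is true.
  9. (¬c ∨ ¬a) — ¬c is true.
  10. (¬e ∨ ¬c) — ¬e is true.
  11. (¬a ∨ ¬d) — ¬a is true.
  12. (¬c ∨ ¬d) — ¬c is true.
  13. (b ∨ ¬e) — ¬e is true.
  14. (e ∨ ¬c) — ¬c is true.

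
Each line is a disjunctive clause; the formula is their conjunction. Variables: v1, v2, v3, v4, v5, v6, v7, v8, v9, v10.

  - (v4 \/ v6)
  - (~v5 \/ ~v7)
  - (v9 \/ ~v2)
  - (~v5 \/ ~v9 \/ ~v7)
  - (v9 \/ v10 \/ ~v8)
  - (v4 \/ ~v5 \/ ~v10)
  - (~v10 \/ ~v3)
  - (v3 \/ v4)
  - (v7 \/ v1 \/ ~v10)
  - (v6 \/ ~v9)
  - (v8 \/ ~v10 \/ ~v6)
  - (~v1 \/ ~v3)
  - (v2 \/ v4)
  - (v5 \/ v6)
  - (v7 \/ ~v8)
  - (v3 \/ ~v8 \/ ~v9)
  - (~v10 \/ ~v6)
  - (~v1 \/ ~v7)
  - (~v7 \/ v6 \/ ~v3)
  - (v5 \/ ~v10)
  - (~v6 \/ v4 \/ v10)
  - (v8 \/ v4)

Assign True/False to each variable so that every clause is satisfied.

v1 = 1  v2 = 0  v3 = 0  v4 = 1  v5 = 1  v6 = 0  v7 = 0  v8 = 0  v9 = 0  v10 = 1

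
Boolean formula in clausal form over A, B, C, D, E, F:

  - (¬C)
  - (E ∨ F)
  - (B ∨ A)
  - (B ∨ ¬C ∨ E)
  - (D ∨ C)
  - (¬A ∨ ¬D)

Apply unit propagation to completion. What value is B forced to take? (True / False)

True

(¬C) is a unit clause: C = False.
(D ∨ C) with C = False leaves only D, so D = True.
From (¬D ∨ ¬A) and D = True: A = False.
From (A ∨ B) and A = False: B = True.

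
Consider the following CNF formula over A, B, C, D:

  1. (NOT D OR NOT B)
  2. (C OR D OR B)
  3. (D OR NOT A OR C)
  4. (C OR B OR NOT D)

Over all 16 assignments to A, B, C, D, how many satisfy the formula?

Case analysis on D and B:
  D=1, B=1: a clause becomes empty — 0.
  D=1, B=0: remaining (A,C) ∈ {(0,1); (1,1)} — 2.
  D=0, B=1: remaining (A,C) ∈ {(0,0); (0,1); (1,1)} — 3.
  D=0, B=0: remaining (A,C) ∈ {(0,1); (1,1)} — 2.
Total: 0 + 2 + 3 + 2 = 7.

7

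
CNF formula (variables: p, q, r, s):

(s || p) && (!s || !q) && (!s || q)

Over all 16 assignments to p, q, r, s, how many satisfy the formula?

The models are:
  p=1 q=0 r=0 s=0
  p=1 q=0 r=1 s=0
  p=1 q=1 r=0 s=0
  p=1 q=1 r=1 s=0
Count: 4.

4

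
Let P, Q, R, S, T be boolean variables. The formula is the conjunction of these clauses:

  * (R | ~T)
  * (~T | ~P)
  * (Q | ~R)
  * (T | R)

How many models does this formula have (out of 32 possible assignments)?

6

The models are:
  P=F Q=T R=T S=F T=F
  P=F Q=T R=T S=F T=T
  P=F Q=T R=T S=T T=F
  P=F Q=T R=T S=T T=T
  P=T Q=T R=T S=F T=F
  P=T Q=T R=T S=T T=F
That's 6 in total.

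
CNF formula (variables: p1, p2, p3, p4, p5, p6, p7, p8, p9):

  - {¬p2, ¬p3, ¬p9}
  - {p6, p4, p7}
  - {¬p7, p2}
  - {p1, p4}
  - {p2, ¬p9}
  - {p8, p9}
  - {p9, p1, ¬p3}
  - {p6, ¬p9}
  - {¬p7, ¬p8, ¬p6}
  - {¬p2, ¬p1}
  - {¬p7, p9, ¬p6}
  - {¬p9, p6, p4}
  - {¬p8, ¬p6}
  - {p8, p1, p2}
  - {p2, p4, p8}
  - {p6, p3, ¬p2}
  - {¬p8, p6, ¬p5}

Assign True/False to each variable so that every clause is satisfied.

p1=T, p2=F, p3=T, p4=T, p5=F, p6=F, p7=F, p8=T, p9=F

Pure literal: p4 appears only positively; assign p4 = True.
p5 occurs only negated in the remaining clauses — set p5 = False.
Try p1 = True.
  then p2 is forced to False.
  then p7 is forced to False.
  then p9 is forced to False.
  then p8 is forced to True.
  then p6 is forced to False.
p3 is now unconstrained; take p3 = True.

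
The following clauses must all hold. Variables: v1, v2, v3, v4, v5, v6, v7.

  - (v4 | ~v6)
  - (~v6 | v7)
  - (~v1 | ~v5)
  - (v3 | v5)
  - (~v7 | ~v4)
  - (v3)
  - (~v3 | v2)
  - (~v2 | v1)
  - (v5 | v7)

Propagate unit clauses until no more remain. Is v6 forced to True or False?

Unit clause (v3) sets v3 = True.
In (~v3 | v2), ~v3 is now false; v2 must hold, so v2 = True.
From (~v2 | v1) and v2 = True: v1 = True.
In (~v1 | ~v5), ~v1 is now false; ~v5 must hold, so v5 = False.
(v5 | v7) with v5 = False leaves only v7, so v7 = True.
In (~v7 | ~v4), ~v7 is now false; ~v4 must hold, so v4 = False.
In (v4 | ~v6), v4 is now false; ~v6 must hold, so v6 = False.

False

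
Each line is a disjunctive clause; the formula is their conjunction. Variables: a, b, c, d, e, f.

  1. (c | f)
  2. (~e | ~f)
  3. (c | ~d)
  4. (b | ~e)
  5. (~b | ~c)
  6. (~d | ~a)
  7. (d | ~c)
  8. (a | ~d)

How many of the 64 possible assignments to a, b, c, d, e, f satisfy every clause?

The models are:
  a=0 b=0 c=0 d=0 e=0 f=1
  a=0 b=1 c=0 d=0 e=0 f=1
  a=1 b=0 c=0 d=0 e=0 f=1
  a=1 b=1 c=0 d=0 e=0 f=1
Count: 4.

4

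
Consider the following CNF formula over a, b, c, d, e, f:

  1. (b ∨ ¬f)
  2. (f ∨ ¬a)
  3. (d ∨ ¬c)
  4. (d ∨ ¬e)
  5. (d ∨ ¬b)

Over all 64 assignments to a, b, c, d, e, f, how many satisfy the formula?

17

Case analysis on d and b:
  d=1, b=1: c, e free; 3 ways for (a,f) × 2^2 = 12.
  d=1, b=0: remaining (a,c,e,f) ∈ {(0,0,0,0); (0,0,1,0); (0,1,0,0); (0,1,1,0)} — 4.
  d=0, b=1: a clause becomes empty — 0.
  d=0, b=0: remaining (a,c,e,f) ∈ {(0,0,0,0)} — 1.
Total: 12 + 4 + 0 + 1 = 17.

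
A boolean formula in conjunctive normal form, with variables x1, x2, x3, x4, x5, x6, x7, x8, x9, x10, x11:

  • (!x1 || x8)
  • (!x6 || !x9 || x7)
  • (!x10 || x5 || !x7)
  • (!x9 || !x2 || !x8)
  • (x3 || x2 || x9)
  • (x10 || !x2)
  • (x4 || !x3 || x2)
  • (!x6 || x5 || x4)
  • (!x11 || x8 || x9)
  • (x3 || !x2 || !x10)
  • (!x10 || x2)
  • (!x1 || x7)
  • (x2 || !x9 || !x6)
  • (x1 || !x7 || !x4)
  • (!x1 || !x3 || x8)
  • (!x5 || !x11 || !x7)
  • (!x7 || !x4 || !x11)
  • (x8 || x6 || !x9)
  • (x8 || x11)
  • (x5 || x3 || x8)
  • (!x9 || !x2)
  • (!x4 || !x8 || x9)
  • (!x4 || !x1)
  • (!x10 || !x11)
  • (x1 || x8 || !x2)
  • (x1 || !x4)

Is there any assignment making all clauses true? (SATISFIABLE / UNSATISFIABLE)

SATISFIABLE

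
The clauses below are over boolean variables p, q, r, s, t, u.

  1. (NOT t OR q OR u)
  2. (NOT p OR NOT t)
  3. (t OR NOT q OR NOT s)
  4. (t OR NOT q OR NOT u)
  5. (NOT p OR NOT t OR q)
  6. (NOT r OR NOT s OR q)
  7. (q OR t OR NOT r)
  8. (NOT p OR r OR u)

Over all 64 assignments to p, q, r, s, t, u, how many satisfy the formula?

Case analysis on q and t:
  q=1, t=1: forces p=0; r, s, u free → 2^3 = 8.
  q=1, t=0: remaining (p,r,s,u) ∈ {(0,0,0,0); (0,1,0,0); (1,1,0,0)} — 3.
  q=0, t=1: remaining (p,r,s,u) ∈ {(0,0,0,1); (0,0,1,1); (0,1,0,1)} — 3.
  q=0, t=0: s free; 3 ways for (p,r,u) × 2^1 = 6.
Total: 8 + 3 + 3 + 6 = 20.

20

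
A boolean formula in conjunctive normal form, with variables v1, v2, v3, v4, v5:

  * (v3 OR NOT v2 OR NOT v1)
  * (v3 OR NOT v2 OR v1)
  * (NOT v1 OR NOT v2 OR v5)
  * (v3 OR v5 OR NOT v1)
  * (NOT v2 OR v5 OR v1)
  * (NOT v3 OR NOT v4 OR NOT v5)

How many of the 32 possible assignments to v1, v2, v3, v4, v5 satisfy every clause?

14

Case analysis on v1 and v2:
  v1=T, v2=T: remaining (v3,v4,v5) ∈ {(T,F,T)} — 1.
  v1=T, v2=F: 5 of the 8 assignments to (v3,v4,v5) work.
  v1=F, v2=T: remaining (v3,v4,v5) ∈ {(T,F,T)} — 1.
  v1=F, v2=F: 7 of the 8 assignments to (v3,v4,v5) work.
Total: 1 + 5 + 1 + 7 = 14.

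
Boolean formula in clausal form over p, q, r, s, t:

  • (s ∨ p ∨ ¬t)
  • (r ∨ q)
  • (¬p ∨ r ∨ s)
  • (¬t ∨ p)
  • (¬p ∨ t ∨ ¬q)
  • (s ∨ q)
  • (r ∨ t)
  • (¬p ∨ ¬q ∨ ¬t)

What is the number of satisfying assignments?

5

The models are:
  p=F q=F r=T s=T t=F
  p=F q=T r=T s=F t=F
  p=F q=T r=T s=T t=F
  p=T q=F r=T s=T t=F
  p=T q=F r=T s=T t=T
That's 5 in total.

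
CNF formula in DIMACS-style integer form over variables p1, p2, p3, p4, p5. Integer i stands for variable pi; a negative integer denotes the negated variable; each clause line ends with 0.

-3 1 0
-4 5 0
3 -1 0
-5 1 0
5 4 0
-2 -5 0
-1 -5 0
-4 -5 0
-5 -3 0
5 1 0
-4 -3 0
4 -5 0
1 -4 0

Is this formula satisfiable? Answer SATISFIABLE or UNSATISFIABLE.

p5 = True:
  propagation gives p1=True; an empty clause results — contradiction.
p5 = False:
  propagation gives p4=False; an empty clause results — contradiction.
Every branch closes, so no satisfying assignment exists.

UNSATISFIABLE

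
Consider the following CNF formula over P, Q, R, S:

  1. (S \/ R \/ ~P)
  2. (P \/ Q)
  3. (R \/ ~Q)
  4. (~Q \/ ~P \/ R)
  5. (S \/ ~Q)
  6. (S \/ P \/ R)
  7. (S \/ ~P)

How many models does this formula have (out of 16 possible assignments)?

4

The models are:
  P=0 Q=1 R=1 S=1
  P=1 Q=0 R=0 S=1
  P=1 Q=0 R=1 S=1
  P=1 Q=1 R=1 S=1
That's 4 in total.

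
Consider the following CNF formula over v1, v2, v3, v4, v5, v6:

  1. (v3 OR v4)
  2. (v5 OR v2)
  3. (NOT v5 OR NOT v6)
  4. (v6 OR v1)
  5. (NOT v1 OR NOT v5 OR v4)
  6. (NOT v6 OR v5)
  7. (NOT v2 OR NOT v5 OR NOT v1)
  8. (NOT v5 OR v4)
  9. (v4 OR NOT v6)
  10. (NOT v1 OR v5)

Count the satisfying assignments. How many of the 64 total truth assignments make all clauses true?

2

Satisfying assignments:
  v1=T v2=F v3=F v4=T v5=T v6=F
  v1=T v2=F v3=T v4=T v5=T v6=F
Count: 2.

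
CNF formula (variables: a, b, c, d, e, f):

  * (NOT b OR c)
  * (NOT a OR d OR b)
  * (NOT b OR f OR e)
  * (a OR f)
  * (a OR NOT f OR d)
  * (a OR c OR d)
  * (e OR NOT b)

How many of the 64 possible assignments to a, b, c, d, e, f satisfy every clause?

17

Split on a, then b.
  a=1, b=1: remaining (c,d,e,f) ∈ {(1,0,1,0); (1,0,1,1); (1,1,1,0); (1,1,1,1)} — 4.
  a=1, b=0: forces d=1; c, e, f free → 2^3 = 8.
  a=0, b=1: remaining (c,d,e,f) ∈ {(1,1,1,1)} — 1.
  a=0, b=0: remaining (c,d,e,f) ∈ {(0,1,0,1); (0,1,1,1); (1,1,0,1); (1,1,1,1)} — 4.
Total: 4 + 8 + 1 + 4 = 17.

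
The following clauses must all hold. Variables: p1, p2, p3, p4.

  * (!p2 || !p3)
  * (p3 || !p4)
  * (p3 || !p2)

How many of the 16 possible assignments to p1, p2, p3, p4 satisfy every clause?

6

The models are:
  p1=0 p2=0 p3=0 p4=0
  p1=0 p2=0 p3=1 p4=0
  p1=0 p2=0 p3=1 p4=1
  p1=1 p2=0 p3=0 p4=0
  p1=1 p2=0 p3=1 p4=0
  p1=1 p2=0 p3=1 p4=1
That's 6 in total.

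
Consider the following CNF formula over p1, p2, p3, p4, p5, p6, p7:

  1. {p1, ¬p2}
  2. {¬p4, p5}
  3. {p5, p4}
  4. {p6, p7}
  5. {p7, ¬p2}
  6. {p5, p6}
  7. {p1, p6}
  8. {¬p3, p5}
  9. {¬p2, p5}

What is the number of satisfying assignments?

28

Split on p5, then p2.
  p5=1, p2=1: forces p1=1; p7=1; p3, p4, p6 free → 2^3 = 8.
  p5=1, p2=0: p3, p4 free; 5 ways for (p1,p6,p7) × 2^2 = 20.
  p5=0, p2=1: a clause becomes empty — 0.
  p5=0, p2=0: a clause becomes empty — 0.
Total: 8 + 20 + 0 + 0 = 28.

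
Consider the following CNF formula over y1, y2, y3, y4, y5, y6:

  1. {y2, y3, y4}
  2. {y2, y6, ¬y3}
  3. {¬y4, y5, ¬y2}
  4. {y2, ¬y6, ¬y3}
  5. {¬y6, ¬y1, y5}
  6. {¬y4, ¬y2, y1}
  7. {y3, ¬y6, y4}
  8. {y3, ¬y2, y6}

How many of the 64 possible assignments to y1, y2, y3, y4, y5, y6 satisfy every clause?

17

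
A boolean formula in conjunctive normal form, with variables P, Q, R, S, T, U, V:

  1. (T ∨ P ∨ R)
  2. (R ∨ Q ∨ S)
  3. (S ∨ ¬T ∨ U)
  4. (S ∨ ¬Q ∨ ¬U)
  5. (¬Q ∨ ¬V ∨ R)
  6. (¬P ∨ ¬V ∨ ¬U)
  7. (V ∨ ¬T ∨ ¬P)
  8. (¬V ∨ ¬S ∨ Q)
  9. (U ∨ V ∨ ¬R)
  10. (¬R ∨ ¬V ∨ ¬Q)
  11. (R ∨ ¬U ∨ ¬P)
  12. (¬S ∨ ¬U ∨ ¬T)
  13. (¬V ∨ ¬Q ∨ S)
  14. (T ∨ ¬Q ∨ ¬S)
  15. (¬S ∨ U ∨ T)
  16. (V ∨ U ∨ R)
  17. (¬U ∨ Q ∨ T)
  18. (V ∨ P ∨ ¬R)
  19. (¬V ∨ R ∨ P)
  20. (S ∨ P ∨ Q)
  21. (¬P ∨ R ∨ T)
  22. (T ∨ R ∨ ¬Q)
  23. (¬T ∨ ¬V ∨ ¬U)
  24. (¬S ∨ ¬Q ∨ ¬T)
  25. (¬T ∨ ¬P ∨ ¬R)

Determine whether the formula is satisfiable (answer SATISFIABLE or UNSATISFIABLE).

Branch on P: take P = True.
Set Q = False and propagate.
The remaining clauses are satisfied by R = True, S = False, T = False, U = False, V = True.
Every clause has at least one true literal under this assignment.
So P = True, Q = False, R = True, S = False, T = False, U = False, V = True is a satisfying assignment.

SATISFIABLE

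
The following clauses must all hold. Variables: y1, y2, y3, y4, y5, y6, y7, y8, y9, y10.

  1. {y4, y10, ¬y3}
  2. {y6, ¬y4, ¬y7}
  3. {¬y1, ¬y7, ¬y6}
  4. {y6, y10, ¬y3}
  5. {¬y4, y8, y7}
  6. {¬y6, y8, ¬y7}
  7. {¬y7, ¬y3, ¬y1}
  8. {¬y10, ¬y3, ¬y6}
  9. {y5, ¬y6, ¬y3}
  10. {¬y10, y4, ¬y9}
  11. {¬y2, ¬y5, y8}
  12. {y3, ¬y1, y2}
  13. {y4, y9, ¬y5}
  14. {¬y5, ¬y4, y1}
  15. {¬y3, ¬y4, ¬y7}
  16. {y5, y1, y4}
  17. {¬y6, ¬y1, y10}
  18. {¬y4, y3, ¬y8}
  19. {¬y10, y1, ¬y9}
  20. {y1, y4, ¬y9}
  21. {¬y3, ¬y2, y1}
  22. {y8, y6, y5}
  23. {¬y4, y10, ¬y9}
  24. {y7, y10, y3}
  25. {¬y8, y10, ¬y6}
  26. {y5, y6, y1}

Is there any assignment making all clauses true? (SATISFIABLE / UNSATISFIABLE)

Branch on y1: take y1 = True.
Branch on y2: take y2 = True.
For the remaining variables, y3 = False, y4 = False, y5 = False, y6 = True, y7 = False, y8 = True, y9 = False, y10 = True works.
So y1=T, y2=T, y3=F, y4=F, y5=F, y6=T, y7=F, y8=T, y9=F, y10=T is a satisfying assignment.

SATISFIABLE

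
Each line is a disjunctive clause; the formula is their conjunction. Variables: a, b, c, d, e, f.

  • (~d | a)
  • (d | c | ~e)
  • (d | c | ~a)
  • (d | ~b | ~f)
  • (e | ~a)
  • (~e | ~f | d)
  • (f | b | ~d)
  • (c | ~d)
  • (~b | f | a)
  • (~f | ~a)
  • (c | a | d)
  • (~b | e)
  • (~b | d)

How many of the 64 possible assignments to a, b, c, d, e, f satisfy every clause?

5

The models are:
  a=F b=F c=T d=F e=F f=F
  a=F b=F c=T d=F e=F f=T
  a=F b=F c=T d=F e=T f=F
  a=T b=F c=T d=F e=T f=F
  a=T b=T c=T d=T e=T f=F
Count: 5.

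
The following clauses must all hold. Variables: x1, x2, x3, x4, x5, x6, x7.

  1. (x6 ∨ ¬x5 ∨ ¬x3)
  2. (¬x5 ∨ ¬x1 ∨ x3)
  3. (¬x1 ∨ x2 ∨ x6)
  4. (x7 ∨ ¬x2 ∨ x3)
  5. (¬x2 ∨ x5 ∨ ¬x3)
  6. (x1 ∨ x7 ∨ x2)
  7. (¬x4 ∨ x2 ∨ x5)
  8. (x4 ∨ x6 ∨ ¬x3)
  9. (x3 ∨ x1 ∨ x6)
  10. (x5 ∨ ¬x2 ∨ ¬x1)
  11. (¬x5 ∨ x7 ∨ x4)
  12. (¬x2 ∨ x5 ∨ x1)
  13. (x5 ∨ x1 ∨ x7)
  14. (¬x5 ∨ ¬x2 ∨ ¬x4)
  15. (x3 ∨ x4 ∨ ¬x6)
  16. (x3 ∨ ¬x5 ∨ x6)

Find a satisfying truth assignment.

x1 = T  x2 = T  x3 = T  x4 = F  x5 = T  x6 = T  x7 = T

Pure literal: x7 appears only positively; assign x7 = True.
Branch on x1: take x1 = True.
The remaining clauses are satisfied by x2 = True, x3 = True, x4 = False, x5 = True, x6 = True.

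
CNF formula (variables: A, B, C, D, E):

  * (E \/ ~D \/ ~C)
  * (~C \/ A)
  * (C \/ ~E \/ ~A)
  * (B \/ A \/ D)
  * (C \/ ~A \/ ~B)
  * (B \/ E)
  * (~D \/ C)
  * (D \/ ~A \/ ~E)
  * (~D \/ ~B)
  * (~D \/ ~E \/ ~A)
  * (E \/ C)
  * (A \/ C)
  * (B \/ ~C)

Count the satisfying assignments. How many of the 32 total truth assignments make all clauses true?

1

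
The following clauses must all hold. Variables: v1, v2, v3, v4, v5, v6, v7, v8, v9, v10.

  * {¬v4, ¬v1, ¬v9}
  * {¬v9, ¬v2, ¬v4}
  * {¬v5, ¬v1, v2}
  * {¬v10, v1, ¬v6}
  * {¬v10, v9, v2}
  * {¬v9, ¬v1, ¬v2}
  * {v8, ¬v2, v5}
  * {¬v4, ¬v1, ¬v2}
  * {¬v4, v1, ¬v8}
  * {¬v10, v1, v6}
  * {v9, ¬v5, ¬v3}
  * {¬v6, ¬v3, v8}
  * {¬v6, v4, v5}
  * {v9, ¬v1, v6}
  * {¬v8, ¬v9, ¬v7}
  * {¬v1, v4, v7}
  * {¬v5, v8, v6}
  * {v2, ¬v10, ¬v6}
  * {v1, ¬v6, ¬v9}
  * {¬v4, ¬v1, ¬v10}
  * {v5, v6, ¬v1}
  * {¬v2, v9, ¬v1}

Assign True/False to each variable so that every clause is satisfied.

v1=F  v2=T  v3=F  v4=F  v5=T  v6=T  v7=F  v8=F  v9=F  v10=F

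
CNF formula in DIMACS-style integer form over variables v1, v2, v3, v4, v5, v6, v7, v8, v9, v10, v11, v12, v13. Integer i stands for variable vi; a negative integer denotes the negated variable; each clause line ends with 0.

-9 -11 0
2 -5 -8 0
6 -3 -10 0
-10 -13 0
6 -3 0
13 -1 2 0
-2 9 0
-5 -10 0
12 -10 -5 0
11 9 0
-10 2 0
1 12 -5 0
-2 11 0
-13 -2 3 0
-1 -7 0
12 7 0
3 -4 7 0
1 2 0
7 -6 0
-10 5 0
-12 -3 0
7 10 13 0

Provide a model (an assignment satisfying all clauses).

v1=T, v2=F, v3=F, v4=F, v5=T, v6=F, v7=F, v8=F, v9=T, v10=F, v11=F, v12=T, v13=T

Check each clause:
  1. (¬v9 ∨ ¬v11) — ¬v11 is true.
  2. (¬v8 ∨ ¬v5 ∨ v2) — ¬v8 is true.
  3. (¬v3 ∨ ¬v10 ∨ v6) — ¬v3 is true.
  4. (¬v13 ∨ ¬v10) — ¬v10 is true.
  5. (v6 ∨ ¬v3) — ¬v3 is true.
  6. (v13 ∨ ¬v1 ∨ v2) — v13 is true.
  7. (¬v2 ∨ v9) — v9 is true.
  8. (¬v5 ∨ ¬v10) — ¬v10 is true.
  9. (¬v10 ∨ ¬v5 ∨ v12) — v12 is true.
  10. (v9 ∨ v11) — v9 is true.
  11. (v2 ∨ ¬v10) — ¬v10 is true.
  12. (v12 ∨ v1 ∨ ¬v5) — v1 is true.
  13. (¬v2 ∨ v11) — ¬v2 is true.
  14. (¬v2 ∨ v3 ∨ ¬v13) — ¬v2 is true.
  15. (¬v7 ∨ ¬v1) — ¬v7 is true.
  16. (v12 ∨ v7) — v12 is true.
  17. (¬v4 ∨ v3 ∨ v7) — ¬v4 is true.
  18. (v1 ∨ v2) — v1 is true.
  19. (v7 ∨ ¬v6) — ¬v6 is true.
  20. (v5 ∨ ¬v10) — v5 is true.
  21. (¬v3 ∨ ¬v12) — ¬v3 is true.
  22. (v13 ∨ v7 ∨ v10) — v13 is true.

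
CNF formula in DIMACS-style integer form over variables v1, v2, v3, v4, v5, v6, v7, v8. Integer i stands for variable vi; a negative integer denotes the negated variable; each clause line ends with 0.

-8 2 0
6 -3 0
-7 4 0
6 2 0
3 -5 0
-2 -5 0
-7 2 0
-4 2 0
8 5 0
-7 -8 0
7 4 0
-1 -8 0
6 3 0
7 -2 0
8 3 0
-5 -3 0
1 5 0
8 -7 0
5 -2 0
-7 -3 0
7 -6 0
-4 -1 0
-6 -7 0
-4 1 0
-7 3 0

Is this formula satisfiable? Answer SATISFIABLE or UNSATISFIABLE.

UNSATISFIABLE

v7 = True:
  propagation gives v4=True, v2=True, v5=False; an empty clause results — contradiction.
v7 = False:
  propagation gives v4=True, v2=True; an empty clause results — contradiction.
Every branch closes, so no satisfying assignment exists.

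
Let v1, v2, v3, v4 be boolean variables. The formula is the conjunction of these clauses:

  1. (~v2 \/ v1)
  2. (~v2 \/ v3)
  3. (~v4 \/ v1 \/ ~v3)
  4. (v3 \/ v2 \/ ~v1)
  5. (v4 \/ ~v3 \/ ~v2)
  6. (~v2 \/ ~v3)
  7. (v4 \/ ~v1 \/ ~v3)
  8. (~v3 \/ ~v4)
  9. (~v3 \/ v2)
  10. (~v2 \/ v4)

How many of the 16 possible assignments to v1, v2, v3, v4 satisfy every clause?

2

Satisfying assignments:
  v1=F v2=F v3=F v4=F
  v1=F v2=F v3=F v4=T
That's 2 in total.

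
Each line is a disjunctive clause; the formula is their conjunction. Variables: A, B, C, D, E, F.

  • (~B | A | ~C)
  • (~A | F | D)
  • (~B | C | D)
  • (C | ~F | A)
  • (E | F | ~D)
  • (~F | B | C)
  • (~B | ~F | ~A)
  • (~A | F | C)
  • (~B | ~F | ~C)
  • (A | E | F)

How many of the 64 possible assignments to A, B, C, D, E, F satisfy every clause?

Case analysis on F and A:
  F=T, A=T: remaining (B,C,D,E) ∈ {(F,T,F,F); (F,T,F,T); (F,T,T,F); (F,T,T,T)} — 4.
  F=T, A=F: remaining (B,C,D,E) ∈ {(F,T,F,F); (F,T,F,T); (F,T,T,F); (F,T,T,T)} — 4.
  F=F, A=T: remaining (B,C,D,E) ∈ {(F,T,T,T); (T,T,T,T)} — 2.
  F=F, A=F: 5 of the 16 assignments to (B,C,D,E) work.
Total: 4 + 4 + 2 + 5 = 15.

15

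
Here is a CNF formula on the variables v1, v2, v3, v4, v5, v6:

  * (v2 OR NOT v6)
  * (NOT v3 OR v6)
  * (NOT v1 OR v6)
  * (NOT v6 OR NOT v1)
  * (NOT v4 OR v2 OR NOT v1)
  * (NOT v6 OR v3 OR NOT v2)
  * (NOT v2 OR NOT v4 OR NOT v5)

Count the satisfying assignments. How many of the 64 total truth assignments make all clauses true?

Case analysis on v6 and v2:
  v6=1, v2=1: remaining (v1,v3,v4,v5) ∈ {(0,1,0,0); (0,1,0,1); (0,1,1,0)} — 3.
  v6=1, v2=0: a clause becomes empty — 0.
  v6=0, v2=1: remaining (v1,v3,v4,v5) ∈ {(0,0,0,0); (0,0,0,1); (0,0,1,0)} — 3.
  v6=0, v2=0: remaining (v1,v3,v4,v5) ∈ {(0,0,0,0); (0,0,0,1); (0,0,1,0); (0,0,1,1)} — 4.
Total: 3 + 0 + 3 + 4 = 10.

10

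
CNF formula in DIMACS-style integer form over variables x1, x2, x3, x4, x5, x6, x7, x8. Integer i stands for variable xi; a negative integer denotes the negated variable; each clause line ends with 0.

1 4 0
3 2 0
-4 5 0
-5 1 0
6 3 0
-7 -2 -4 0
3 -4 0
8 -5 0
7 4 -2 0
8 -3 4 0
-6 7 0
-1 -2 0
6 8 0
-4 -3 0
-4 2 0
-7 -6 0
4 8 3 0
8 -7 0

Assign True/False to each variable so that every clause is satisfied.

x8 occurs only positively in the remaining clauses — set x8 = True.
Set x1 = True and propagate.
  then x2 is forced to False.
  then x3 is forced to True.
  then x4 is forced to False.
Set x6 = False and propagate.
x5, x7 are now unconstrained; take x5 = False, x7 = False.
Every clause has at least one true literal under this assignment.
Check each clause:
  1. (x4 | x1) — x1 is true.
  2. (x2 | x3) — x3 is true.
  3. (x5 | ~x4) — ~x4 is true.
  4. (x1 | ~x5) — x1 is true.
  5. (x3 | x6) — x3 is true.
  6. (~x4 | ~x2 | ~x7) — ~x7 is true.
  7. (~x4 | x3) — x3 is true.
  8. (x8 | ~x5) — x8 is true.
  9. (x4 | x7 | ~x2) — ~x2 is true.
  10. (x4 | ~x3 | x8) — x8 is true.
  11. (x7 | ~x6) — ~x6 is true.
  12. (~x2 | ~x1) — ~x2 is true.
  13. (x8 | x6) — x8 is true.
  14. (~x4 | ~x3) — ~x4 is true.
  15. (~x4 | x2) — ~x4 is true.
  16. (~x6 | ~x7) — ~x7 is true.
  17. (x8 | x4 | x3) — x8 is true.
  18. (x8 | ~x7) — x8 is true.

x1 = True, x2 = False, x3 = True, x4 = False, x5 = False, x6 = False, x7 = False, x8 = True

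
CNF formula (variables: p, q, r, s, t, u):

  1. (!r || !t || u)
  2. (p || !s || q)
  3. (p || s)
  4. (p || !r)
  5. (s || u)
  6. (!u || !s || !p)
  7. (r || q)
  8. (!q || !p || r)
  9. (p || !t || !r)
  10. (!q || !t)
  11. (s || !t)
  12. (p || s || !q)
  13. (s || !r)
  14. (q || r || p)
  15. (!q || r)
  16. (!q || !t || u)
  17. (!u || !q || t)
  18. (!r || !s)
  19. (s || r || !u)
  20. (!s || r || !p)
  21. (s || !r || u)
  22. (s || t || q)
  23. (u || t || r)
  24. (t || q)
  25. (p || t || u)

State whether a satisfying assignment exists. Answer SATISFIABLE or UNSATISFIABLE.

UNSATISFIABLE

r = True:
  propagation gives p=True, s=True; an empty clause results — contradiction.
r = False:
  propagation gives q=True; an empty clause results — contradiction.
Every branch closes, so no satisfying assignment exists.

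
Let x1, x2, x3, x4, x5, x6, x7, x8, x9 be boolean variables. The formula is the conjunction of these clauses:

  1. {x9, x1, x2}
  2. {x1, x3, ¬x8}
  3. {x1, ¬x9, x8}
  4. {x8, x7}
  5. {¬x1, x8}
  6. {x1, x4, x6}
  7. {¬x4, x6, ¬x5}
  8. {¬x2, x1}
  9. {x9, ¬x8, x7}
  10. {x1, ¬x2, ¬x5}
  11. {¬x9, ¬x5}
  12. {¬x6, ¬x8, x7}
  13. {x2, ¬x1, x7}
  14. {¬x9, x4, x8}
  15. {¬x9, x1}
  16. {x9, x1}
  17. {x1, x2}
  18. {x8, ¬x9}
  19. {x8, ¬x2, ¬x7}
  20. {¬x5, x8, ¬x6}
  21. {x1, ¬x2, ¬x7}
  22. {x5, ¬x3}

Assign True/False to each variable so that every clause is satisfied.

x1=1, x2=1, x3=0, x4=0, x5=1, x6=1, x7=1, x8=1, x9=0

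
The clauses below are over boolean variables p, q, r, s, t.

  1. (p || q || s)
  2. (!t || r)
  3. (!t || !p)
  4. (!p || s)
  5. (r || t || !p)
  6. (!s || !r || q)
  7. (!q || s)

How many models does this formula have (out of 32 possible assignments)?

5

Satisfying assignments:
  p=F q=F r=F s=T t=F
  p=F q=T r=F s=T t=F
  p=F q=T r=T s=T t=F
  p=F q=T r=T s=T t=T
  p=T q=T r=T s=T t=F
Count: 5.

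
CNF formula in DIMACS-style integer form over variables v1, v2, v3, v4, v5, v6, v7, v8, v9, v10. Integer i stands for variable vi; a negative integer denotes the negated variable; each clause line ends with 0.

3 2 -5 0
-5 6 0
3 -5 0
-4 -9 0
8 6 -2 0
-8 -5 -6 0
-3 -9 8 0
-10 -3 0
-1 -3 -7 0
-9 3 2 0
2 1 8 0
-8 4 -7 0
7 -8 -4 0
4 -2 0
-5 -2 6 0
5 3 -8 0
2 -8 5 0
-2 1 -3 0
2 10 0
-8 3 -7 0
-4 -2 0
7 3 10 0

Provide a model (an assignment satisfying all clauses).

v1 = T, v2 = F, v3 = F, v4 = F, v5 = F, v6 = F, v7 = F, v8 = F, v9 = F, v10 = T

Pure literal: v9 appears only negated; assign v9 = False.
Set v1 = True and propagate.
Try v2 = False.
  then v10 is forced to True.
  then v3 is forced to False.
  then v5 is forced to False.
  then v8 is forced to False.
v4, v6, v7 are now unconstrained; take v4 = False, v6 = False, v7 = False.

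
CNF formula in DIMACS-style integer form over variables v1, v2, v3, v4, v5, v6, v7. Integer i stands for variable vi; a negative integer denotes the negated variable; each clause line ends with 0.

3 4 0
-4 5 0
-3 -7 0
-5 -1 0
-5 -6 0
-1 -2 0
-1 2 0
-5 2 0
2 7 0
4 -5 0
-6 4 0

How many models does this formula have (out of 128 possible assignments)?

4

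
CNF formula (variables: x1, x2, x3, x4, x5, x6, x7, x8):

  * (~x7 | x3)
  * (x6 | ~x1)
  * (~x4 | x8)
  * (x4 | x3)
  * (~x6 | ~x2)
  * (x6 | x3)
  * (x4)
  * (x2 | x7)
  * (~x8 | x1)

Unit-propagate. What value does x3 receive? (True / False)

True

(x4) is a unit clause: x4 = True.
(~x4 | x8) with x4 = True leaves only x8, so x8 = True.
(x1 | ~x8) with x8 = True leaves only x1, so x1 = True.
(~x1 | x6) with x1 = True leaves only x6, so x6 = True.
(~x2 | ~x6) with x6 = True leaves only ~x2, so x2 = False.
(x2 | x7) with x2 = False leaves only x7, so x7 = True.
In (x3 | ~x7), ~x7 is now false; x3 must hold, so x3 = True.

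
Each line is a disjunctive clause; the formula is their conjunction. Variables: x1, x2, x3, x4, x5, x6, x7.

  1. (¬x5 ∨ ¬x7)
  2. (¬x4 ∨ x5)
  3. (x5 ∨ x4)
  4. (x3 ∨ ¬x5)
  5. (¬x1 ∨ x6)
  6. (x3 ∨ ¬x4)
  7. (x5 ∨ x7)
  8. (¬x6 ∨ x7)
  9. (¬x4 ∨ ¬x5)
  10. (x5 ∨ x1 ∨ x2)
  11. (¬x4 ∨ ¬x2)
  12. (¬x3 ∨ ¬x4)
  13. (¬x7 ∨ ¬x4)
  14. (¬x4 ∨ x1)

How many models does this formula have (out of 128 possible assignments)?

2

Satisfying assignments:
  x1=0 x2=0 x3=1 x4=0 x5=1 x6=0 x7=0
  x1=0 x2=1 x3=1 x4=0 x5=1 x6=0 x7=0
Count: 2.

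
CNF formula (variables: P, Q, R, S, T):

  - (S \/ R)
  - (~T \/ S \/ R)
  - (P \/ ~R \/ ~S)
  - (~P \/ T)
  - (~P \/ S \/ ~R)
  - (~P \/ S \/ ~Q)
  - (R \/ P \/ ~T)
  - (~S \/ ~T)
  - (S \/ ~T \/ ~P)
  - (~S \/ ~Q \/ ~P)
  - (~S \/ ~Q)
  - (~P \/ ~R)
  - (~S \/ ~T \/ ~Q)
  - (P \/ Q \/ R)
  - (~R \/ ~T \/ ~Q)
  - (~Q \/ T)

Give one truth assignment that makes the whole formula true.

Set P = False and propagate.
For the remaining variables, Q = False, R = True, S = False, T = True works.

P=F  Q=F  R=T  S=F  T=T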